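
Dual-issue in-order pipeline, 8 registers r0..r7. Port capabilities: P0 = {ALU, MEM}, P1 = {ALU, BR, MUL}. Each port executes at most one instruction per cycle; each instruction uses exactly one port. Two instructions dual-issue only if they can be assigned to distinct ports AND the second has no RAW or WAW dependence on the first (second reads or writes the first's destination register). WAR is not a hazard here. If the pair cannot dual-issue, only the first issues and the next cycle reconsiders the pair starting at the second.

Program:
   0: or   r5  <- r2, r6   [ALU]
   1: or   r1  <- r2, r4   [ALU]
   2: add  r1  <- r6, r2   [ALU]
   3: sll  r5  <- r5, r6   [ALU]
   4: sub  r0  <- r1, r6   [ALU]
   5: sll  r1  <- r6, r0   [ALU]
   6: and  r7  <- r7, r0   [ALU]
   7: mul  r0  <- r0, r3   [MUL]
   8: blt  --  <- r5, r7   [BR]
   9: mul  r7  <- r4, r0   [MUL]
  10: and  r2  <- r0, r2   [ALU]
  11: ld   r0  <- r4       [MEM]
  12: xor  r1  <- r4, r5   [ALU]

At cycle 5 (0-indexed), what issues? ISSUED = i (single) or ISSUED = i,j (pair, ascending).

t=0 i0&i1:or;or ; pair
t=1 i2&i3:add;sll ; pair
t=2 i4:sub ; RAW r0
t=3 i5&i6:sll;and ; pair
t=4 i7:mul ; no-port MUL/BR
t=5 i8:blt ; no-port BR/MUL
t=6 i9&i10:mul;and ; pair
t=7 i11&i12:ld;xor ; pair

ISSUED = 8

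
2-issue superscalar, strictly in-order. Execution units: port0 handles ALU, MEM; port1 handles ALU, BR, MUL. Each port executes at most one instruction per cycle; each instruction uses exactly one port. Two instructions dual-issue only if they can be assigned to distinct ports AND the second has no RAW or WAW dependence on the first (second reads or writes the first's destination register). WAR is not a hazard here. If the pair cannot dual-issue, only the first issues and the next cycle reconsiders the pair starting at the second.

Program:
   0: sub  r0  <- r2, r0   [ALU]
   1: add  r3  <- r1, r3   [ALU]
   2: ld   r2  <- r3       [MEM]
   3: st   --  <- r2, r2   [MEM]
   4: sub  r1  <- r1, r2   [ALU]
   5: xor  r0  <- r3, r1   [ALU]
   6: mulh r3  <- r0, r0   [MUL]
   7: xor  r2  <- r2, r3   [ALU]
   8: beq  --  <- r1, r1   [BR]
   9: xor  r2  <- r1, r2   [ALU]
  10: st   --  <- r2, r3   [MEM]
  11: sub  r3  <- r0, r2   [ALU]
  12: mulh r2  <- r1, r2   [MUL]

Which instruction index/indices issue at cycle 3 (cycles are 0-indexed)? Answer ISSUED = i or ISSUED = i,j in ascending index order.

#0 head=0: sub+add i0/i1 dual
#1 head=2: ld i2 no-port MEM/MEM
#2 head=3: st+sub i3/i4 dual
#3 head=5: xor i5 RAW r0
#4 head=6: mulh i6 RAW r3
#5 head=7: xor+beq i7/i8 dual
#6 head=9: xor i9 RAW r2
#7 head=10: st+sub i10/i11 dual
#8 head=12: mulh i12 tail

ISSUED = 5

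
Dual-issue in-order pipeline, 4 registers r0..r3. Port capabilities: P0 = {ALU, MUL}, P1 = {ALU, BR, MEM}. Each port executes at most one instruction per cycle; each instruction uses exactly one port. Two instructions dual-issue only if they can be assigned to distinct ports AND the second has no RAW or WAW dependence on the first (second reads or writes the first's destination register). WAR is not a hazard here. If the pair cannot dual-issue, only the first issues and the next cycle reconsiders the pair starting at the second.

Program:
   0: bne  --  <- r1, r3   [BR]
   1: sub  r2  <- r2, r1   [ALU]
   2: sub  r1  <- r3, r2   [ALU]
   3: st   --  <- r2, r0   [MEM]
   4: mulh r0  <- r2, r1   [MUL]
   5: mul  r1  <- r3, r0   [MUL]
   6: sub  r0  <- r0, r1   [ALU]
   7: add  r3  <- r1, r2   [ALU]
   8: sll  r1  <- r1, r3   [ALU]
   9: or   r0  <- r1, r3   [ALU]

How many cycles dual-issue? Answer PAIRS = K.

PAIRS = 3

#0 head=0: bne.BR;sub.ALU i0/i1 dual
#1 head=2: sub.ALU;st.MEM i2/i3 dual
#2 head=4: mulh.MUL i4 no-port MUL/MUL
#3 head=5: mul.MUL i5 RAW r1
#4 head=6: sub.ALU;add.ALU i6/i7 dual
#5 head=8: sll.ALU i8 RAW r1
#6 head=9: or.ALU i9 tail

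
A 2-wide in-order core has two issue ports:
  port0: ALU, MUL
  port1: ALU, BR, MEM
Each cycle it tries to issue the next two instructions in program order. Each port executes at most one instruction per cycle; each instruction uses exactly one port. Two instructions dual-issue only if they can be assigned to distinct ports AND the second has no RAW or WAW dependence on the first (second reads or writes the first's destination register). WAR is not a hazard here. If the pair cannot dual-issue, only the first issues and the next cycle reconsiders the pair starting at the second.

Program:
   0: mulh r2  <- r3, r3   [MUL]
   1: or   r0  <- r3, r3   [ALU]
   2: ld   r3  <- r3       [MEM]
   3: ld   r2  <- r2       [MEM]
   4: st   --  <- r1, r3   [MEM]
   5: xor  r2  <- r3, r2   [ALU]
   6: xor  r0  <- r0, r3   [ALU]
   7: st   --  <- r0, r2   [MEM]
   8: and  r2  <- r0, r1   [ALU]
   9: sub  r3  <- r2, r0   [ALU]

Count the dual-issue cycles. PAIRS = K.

PAIRS = 3

#0 head=0: mulh+or i0/i1 pair
#1 head=2: ld i2 no-port MEM/MEM
#2 head=3: ld i3 no-port MEM/MEM
#3 head=4: st+xor i4/i5 pair
#4 head=6: xor i6 RAW r0
#5 head=7: st+and i7/i8 pair
#6 head=9: sub i9 tail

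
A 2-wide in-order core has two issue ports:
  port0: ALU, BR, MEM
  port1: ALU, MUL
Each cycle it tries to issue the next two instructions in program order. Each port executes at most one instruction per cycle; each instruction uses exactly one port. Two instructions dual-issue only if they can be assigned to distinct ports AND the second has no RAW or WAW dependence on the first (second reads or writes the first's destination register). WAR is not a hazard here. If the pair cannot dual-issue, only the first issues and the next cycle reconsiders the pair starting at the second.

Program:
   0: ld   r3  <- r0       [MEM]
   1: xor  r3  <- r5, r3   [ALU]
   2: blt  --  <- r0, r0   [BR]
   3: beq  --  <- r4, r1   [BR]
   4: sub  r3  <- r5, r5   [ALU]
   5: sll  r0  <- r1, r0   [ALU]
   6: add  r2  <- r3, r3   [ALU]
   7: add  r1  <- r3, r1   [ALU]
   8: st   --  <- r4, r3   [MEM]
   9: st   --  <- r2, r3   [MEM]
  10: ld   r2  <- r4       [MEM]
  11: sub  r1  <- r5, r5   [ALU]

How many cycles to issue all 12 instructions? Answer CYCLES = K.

CYCLES = 7

c0: i0 ld.MEM  RAW+WAW r3
c1: i1+i2 xor.ALU;blt.BR  pair
c2: i3+i4 beq.BR;sub.ALU  pair
c3: i5+i6 sll.ALU;add.ALU  pair
c4: i7+i8 add.ALU;st.MEM  pair
c5: i9 st.MEM  no-port MEM/MEM
c6: i10+i11 ld.MEM;sub.ALU  pair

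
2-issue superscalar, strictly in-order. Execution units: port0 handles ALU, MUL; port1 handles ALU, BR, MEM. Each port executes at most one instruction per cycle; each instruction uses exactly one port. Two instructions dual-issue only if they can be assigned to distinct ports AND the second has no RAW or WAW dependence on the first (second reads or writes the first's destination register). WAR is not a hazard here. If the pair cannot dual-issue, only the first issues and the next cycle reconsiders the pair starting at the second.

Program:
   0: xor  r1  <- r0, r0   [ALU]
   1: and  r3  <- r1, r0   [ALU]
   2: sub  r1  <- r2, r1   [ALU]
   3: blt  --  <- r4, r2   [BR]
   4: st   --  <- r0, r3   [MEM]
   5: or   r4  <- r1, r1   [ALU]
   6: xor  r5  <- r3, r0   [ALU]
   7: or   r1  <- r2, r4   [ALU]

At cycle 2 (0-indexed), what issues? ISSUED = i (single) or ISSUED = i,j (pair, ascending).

  cy0 -> i0 (xor.ALU) RAW r1
  cy1 -> i1/i2 (and.ALU;sub.ALU) 2-wide
  cy2 -> i3 (blt.BR) no-port BR/MEM
  cy3 -> i4/i5 (st.MEM;or.ALU) 2-wide
  cy4 -> i6/i7 (xor.ALU;or.ALU) 2-wide

ISSUED = 3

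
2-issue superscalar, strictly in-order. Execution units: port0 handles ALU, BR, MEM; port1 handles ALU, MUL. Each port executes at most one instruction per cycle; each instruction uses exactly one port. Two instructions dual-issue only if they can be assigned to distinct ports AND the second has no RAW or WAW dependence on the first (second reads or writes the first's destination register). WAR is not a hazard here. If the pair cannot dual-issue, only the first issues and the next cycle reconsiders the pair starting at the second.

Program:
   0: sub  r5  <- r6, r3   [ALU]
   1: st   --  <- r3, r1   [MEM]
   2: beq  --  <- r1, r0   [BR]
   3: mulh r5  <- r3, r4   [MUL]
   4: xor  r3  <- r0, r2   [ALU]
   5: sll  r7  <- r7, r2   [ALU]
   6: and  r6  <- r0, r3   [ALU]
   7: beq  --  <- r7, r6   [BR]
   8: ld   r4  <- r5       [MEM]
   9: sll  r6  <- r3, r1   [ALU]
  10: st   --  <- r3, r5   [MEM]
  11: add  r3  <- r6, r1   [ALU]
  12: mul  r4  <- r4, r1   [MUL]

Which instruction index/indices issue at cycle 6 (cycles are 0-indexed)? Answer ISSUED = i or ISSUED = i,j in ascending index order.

0. sub/st @i0/i1  | 2-wide
1. beq/mulh @i2/i3  | 2-wide
2. xor/sll @i4/i5  | 2-wide
3. and @i6  | RAW r6
4. beq @i7  | no-port BR/MEM
5. ld/sll @i8/i9  | 2-wide
6. st/add @i10/i11  | 2-wide
7. mul @i12  | tail

ISSUED = 10,11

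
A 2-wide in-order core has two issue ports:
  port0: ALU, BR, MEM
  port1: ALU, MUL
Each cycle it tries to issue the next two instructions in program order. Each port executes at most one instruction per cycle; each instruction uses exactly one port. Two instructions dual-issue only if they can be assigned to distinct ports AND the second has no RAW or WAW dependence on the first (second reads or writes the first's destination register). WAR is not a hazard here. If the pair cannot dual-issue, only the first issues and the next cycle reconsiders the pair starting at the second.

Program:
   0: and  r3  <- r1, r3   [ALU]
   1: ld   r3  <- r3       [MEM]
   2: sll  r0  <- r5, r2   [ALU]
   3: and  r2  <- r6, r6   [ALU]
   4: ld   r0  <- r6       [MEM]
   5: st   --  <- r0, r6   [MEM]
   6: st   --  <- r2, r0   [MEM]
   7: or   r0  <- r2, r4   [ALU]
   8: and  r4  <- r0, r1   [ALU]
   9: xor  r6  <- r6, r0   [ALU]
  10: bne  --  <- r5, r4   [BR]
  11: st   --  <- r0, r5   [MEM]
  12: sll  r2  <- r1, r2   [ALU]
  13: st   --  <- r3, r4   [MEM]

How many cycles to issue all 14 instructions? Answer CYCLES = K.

0. and @i0  | RAW+WAW r3
1. ld;sll @i1+i2  | dual
2. and;ld @i3+i4  | dual
3. st @i5  | no-port MEM/MEM
4. st;or @i6+i7  | dual
5. and;xor @i8+i9  | dual
6. bne @i10  | no-port BR/MEM
7. st;sll @i11+i12  | dual
8. st @i13  | tail

CYCLES = 9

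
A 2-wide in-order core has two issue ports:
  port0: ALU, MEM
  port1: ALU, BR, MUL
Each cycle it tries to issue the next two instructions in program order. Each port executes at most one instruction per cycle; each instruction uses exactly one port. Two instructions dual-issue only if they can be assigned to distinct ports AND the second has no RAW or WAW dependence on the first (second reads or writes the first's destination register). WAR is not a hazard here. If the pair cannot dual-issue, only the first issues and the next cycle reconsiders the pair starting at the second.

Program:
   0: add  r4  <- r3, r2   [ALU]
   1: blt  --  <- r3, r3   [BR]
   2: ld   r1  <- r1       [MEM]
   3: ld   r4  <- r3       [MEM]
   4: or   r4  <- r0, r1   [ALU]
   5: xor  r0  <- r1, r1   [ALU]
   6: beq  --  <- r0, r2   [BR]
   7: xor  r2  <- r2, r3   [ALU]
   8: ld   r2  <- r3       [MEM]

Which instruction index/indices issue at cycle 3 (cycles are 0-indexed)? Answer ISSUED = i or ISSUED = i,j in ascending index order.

ISSUED = 4,5

c0: i0+i1 add+blt  2-wide
c1: i2 ld  no-port MEM/MEM
c2: i3 ld  WAW r4
c3: i4+i5 or+xor  2-wide
c4: i6+i7 beq+xor  2-wide
c5: i8 ld  tail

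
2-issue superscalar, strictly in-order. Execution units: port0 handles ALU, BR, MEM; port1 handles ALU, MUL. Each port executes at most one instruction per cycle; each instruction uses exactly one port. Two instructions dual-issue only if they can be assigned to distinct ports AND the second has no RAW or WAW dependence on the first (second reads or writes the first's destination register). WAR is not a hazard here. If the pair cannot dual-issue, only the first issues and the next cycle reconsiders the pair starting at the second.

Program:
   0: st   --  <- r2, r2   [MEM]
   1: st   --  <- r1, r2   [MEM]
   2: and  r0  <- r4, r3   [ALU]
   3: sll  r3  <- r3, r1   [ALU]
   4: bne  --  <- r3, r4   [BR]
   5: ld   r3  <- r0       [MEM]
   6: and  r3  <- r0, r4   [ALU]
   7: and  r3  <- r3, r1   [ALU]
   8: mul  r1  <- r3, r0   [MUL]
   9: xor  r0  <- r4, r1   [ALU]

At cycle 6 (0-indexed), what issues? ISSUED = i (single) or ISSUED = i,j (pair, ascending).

0. st @i0  | no-port MEM/MEM
1. st and @i1&i2  | 2-wide
2. sll @i3  | RAW r3
3. bne @i4  | no-port BR/MEM
4. ld @i5  | WAW r3
5. and @i6  | RAW+WAW r3
6. and @i7  | RAW r3
7. mul @i8  | RAW r1
8. xor @i9  | tail

ISSUED = 7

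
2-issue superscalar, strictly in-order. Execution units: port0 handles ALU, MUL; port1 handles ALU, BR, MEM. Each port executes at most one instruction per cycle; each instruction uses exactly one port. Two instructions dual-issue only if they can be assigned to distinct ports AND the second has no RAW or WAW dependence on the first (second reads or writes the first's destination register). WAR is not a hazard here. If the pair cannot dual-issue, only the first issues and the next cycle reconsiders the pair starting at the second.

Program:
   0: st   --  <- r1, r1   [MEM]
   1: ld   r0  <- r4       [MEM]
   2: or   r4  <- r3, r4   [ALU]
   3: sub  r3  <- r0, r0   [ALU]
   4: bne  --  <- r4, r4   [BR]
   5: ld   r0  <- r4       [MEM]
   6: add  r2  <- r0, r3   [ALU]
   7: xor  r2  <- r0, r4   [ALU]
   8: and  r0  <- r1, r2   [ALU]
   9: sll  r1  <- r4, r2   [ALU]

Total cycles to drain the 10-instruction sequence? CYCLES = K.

CYCLES = 7

t=0 i0:st.MEM ; no-port MEM/MEM
t=1 i1/i2:ld.MEM or.ALU ; 2-wide
t=2 i3/i4:sub.ALU bne.BR ; 2-wide
t=3 i5:ld.MEM ; RAW r0
t=4 i6:add.ALU ; WAW r2
t=5 i7:xor.ALU ; RAW r2
t=6 i8/i9:and.ALU sll.ALU ; 2-wide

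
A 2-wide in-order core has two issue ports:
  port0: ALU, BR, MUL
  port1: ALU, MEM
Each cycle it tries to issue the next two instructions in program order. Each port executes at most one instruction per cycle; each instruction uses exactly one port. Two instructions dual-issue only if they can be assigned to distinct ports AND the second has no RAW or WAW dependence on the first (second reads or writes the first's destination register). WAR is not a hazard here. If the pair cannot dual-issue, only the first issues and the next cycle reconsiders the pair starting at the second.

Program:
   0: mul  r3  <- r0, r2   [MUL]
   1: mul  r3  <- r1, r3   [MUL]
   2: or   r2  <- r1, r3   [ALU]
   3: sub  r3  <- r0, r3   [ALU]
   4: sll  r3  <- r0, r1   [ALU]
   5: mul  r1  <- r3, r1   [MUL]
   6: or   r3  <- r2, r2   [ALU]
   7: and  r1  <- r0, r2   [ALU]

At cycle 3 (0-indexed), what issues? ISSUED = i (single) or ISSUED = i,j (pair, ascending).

#0 head=0: mul i0 no-port MUL/MUL
#1 head=1: mul i1 RAW r3
#2 head=2: or/sub i2&i3 pair
#3 head=4: sll i4 RAW r3
#4 head=5: mul/or i5&i6 pair
#5 head=7: and i7 tail

ISSUED = 4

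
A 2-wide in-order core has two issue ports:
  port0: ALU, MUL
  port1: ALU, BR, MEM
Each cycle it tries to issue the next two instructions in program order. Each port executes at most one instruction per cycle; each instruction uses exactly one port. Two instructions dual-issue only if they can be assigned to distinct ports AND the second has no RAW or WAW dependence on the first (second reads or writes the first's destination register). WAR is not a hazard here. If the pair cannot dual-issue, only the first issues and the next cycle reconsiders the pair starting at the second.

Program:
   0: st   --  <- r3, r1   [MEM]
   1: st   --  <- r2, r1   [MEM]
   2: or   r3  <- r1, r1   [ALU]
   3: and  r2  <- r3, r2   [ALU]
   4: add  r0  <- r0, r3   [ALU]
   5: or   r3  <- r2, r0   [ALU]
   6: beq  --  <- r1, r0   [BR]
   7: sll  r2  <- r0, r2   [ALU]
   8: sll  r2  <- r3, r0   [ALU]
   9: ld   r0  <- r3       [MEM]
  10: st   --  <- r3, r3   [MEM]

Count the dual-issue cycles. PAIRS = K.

#0 head=0: st i0 no-port MEM/MEM
#1 head=1: st+or i1/i2 pair
#2 head=3: and+add i3/i4 pair
#3 head=5: or+beq i5/i6 pair
#4 head=7: sll i7 WAW r2
#5 head=8: sll+ld i8/i9 pair
#6 head=10: st i10 tail

PAIRS = 4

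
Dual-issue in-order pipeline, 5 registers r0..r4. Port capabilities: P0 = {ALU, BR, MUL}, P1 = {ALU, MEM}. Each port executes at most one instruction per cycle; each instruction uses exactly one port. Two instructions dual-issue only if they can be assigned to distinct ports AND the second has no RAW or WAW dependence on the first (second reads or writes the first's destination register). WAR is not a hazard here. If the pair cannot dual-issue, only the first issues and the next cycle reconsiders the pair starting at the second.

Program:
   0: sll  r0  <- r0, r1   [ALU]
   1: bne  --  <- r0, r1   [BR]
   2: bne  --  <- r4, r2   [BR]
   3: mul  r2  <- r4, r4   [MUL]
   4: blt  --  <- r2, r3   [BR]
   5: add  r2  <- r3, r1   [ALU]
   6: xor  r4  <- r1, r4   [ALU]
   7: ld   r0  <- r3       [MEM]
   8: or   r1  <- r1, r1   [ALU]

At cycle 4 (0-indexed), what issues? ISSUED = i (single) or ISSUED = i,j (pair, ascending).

c0: i0 sll  RAW r0
c1: i1 bne  no-port BR/BR
c2: i2 bne  no-port BR/MUL
c3: i3 mul  no-port MUL/BR
c4: i4&i5 blt add  2-wide
c5: i6&i7 xor ld  2-wide
c6: i8 or  tail

ISSUED = 4,5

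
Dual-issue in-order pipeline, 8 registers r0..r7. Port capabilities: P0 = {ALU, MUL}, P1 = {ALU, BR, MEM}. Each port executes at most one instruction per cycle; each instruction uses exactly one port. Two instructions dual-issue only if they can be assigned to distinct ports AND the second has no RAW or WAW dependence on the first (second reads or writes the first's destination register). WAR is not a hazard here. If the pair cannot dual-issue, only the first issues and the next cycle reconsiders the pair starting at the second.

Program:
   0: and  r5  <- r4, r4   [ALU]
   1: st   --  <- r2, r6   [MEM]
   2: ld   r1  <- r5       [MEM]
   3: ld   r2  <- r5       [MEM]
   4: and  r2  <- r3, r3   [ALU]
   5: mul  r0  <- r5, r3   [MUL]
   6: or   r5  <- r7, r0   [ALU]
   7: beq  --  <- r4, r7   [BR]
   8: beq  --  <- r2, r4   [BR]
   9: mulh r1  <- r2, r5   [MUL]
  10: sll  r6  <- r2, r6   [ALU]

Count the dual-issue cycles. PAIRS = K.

PAIRS = 4

t=0 i0+i1:and st ; dual
t=1 i2:ld ; no-port MEM/MEM
t=2 i3:ld ; WAW r2
t=3 i4+i5:and mul ; dual
t=4 i6+i7:or beq ; dual
t=5 i8+i9:beq mulh ; dual
t=6 i10:sll ; tail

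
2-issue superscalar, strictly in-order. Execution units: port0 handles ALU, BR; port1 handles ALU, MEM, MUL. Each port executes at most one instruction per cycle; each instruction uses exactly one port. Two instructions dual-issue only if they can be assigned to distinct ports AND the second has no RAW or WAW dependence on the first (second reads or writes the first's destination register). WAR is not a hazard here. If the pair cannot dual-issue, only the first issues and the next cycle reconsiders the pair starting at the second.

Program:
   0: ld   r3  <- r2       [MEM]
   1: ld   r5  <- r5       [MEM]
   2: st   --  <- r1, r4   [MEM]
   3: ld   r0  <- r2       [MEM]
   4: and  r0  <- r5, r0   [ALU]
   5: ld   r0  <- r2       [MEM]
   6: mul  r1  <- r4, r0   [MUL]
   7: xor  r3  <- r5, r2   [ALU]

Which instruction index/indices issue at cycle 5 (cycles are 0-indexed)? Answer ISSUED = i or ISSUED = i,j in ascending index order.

ISSUED = 5

0. ld @i0  | no-port MEM/MEM
1. ld @i1  | no-port MEM/MEM
2. st @i2  | no-port MEM/MEM
3. ld @i3  | RAW+WAW r0
4. and @i4  | WAW r0
5. ld @i5  | no-port MEM/MUL
6. mul xor @i6&i7  | pair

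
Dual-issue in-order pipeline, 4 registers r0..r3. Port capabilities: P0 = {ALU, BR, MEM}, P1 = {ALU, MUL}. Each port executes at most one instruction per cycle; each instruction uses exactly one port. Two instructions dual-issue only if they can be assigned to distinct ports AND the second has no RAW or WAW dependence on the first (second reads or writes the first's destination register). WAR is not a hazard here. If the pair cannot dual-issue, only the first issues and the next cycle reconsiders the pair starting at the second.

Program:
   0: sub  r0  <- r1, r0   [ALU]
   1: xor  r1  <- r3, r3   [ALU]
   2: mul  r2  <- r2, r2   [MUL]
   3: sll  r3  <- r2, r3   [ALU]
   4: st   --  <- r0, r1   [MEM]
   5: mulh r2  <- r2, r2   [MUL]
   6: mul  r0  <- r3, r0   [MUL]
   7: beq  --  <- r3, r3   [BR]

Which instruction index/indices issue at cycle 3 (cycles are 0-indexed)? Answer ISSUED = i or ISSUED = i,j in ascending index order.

  cy0 -> i0+i1 (sub.ALU xor.ALU) 2-wide
  cy1 -> i2 (mul.MUL) RAW r2
  cy2 -> i3+i4 (sll.ALU st.MEM) 2-wide
  cy3 -> i5 (mulh.MUL) no-port MUL/MUL
  cy4 -> i6+i7 (mul.MUL beq.BR) 2-wide

ISSUED = 5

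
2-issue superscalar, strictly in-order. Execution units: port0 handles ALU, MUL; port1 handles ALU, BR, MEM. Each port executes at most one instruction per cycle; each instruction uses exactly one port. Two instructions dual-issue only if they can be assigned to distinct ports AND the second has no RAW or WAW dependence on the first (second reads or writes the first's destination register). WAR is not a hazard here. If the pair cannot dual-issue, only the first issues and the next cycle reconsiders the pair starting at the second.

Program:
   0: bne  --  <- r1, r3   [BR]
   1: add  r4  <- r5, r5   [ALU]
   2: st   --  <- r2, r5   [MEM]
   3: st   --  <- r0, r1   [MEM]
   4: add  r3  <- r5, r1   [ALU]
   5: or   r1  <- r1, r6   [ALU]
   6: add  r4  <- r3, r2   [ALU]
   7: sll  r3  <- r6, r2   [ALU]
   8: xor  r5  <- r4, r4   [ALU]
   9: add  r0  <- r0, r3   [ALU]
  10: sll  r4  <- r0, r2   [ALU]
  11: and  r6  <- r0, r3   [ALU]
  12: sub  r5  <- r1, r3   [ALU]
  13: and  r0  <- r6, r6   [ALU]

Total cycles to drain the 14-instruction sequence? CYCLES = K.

CYCLES = 8

c0: i0+i1 bne.BR+add.ALU  pair
c1: i2 st.MEM  no-port MEM/MEM
c2: i3+i4 st.MEM+add.ALU  pair
c3: i5+i6 or.ALU+add.ALU  pair
c4: i7+i8 sll.ALU+xor.ALU  pair
c5: i9 add.ALU  RAW r0
c6: i10+i11 sll.ALU+and.ALU  pair
c7: i12+i13 sub.ALU+and.ALU  pair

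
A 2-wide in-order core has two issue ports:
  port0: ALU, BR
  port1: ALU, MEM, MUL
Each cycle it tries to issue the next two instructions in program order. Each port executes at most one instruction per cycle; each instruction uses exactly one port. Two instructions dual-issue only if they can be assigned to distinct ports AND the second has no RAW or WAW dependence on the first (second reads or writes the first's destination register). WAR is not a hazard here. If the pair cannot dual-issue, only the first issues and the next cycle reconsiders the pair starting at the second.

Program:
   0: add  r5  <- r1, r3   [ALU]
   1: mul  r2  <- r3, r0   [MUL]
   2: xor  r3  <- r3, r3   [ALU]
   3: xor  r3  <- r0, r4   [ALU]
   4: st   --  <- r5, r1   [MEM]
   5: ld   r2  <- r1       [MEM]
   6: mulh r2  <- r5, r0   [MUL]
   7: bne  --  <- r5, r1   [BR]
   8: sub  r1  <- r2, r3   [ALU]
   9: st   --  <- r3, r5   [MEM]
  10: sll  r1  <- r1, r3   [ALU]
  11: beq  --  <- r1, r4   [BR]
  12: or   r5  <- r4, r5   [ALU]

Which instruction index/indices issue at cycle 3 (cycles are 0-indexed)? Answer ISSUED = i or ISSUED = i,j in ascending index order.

ISSUED = 5

[0] i0&i1  add.ALU+mul.MUL  -- pair
[1] i2  xor.ALU  -- WAW r3
[2] i3&i4  xor.ALU+st.MEM  -- pair
[3] i5  ld.MEM  -- no-port MEM/MUL
[4] i6&i7  mulh.MUL+bne.BR  -- pair
[5] i8&i9  sub.ALU+st.MEM  -- pair
[6] i10  sll.ALU  -- RAW r1
[7] i11&i12  beq.BR+or.ALU  -- pair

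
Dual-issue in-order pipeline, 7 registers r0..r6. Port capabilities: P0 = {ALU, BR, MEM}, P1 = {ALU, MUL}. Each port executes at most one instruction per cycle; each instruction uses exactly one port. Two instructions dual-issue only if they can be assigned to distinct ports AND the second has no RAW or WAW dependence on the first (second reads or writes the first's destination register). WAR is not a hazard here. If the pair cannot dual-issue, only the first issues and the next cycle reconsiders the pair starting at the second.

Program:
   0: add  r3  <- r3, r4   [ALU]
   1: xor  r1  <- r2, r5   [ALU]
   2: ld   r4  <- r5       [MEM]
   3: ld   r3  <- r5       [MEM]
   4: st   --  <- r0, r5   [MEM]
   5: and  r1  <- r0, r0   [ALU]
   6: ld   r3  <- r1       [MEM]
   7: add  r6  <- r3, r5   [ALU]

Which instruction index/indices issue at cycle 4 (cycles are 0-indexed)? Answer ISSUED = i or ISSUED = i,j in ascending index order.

ISSUED = 6

0. add;xor @i0/i1  | 2-wide
1. ld @i2  | no-port MEM/MEM
2. ld @i3  | no-port MEM/MEM
3. st;and @i4/i5  | 2-wide
4. ld @i6  | RAW r3
5. add @i7  | tail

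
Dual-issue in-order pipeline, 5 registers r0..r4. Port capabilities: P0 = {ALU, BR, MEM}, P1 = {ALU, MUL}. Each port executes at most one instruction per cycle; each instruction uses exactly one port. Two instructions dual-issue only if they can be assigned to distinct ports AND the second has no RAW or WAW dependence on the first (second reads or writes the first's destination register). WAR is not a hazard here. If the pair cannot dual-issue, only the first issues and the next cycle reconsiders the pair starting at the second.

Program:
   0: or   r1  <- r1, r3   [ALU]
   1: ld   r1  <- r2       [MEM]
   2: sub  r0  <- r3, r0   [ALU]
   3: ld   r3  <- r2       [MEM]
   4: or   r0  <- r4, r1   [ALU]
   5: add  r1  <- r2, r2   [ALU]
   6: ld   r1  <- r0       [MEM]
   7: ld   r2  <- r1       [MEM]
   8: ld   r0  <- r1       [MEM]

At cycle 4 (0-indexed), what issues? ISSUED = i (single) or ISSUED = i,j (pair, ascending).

ISSUED = 6

0. or.ALU @i0  | WAW r1
1. ld.MEM+sub.ALU @i1&i2  | dual
2. ld.MEM+or.ALU @i3&i4  | dual
3. add.ALU @i5  | WAW r1
4. ld.MEM @i6  | no-port MEM/MEM
5. ld.MEM @i7  | no-port MEM/MEM
6. ld.MEM @i8  | tail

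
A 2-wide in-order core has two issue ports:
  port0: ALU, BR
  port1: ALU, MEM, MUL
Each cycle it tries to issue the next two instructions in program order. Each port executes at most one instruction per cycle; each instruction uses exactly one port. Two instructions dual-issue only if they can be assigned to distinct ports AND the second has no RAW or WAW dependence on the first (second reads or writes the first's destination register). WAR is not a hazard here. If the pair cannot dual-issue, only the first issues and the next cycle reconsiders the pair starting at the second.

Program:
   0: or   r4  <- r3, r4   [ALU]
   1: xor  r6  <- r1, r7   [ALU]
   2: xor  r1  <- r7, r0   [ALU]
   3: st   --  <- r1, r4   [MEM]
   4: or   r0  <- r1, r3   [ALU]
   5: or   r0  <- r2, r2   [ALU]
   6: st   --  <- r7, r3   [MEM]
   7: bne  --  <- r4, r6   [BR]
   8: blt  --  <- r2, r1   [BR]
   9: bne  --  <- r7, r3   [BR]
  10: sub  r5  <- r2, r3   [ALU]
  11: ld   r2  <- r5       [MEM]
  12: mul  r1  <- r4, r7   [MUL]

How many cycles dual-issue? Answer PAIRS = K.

#0 head=0: or xor i0+i1 pair
#1 head=2: xor i2 RAW r1
#2 head=3: st or i3+i4 pair
#3 head=5: or st i5+i6 pair
#4 head=7: bne i7 no-port BR/BR
#5 head=8: blt i8 no-port BR/BR
#6 head=9: bne sub i9+i10 pair
#7 head=11: ld i11 no-port MEM/MUL
#8 head=12: mul i12 tail

PAIRS = 4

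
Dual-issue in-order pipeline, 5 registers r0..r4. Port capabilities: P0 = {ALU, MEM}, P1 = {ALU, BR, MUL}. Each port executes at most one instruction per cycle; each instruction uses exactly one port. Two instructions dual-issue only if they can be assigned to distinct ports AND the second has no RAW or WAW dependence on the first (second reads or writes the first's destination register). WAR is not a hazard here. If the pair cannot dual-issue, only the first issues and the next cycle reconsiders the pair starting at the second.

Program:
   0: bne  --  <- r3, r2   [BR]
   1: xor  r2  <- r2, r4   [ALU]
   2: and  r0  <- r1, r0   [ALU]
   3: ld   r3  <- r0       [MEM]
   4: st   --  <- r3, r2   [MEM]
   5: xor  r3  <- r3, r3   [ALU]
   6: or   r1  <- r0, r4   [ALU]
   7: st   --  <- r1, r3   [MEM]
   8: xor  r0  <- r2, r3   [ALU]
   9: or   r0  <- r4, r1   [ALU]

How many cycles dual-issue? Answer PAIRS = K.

PAIRS = 3

  cy0 -> i0/i1 (bne.BR xor.ALU) pair
  cy1 -> i2 (and.ALU) RAW r0
  cy2 -> i3 (ld.MEM) no-port MEM/MEM
  cy3 -> i4/i5 (st.MEM xor.ALU) pair
  cy4 -> i6 (or.ALU) RAW r1
  cy5 -> i7/i8 (st.MEM xor.ALU) pair
  cy6 -> i9 (or.ALU) tail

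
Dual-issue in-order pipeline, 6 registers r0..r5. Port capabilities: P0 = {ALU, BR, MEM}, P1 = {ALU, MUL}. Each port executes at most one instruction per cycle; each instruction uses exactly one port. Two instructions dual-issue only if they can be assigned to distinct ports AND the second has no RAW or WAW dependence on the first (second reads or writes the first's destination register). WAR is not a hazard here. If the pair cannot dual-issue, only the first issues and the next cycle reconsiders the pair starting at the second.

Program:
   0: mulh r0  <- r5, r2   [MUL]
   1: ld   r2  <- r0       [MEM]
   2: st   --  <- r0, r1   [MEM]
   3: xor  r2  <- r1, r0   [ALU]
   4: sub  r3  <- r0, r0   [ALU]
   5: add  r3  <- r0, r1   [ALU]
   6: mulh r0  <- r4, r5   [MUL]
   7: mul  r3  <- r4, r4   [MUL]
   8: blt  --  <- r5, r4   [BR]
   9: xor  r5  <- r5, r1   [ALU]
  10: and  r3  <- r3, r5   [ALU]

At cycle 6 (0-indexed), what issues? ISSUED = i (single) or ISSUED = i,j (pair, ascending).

ISSUED = 9

t=0 i0:mulh.MUL ; RAW r0
t=1 i1:ld.MEM ; no-port MEM/MEM
t=2 i2&i3:st.MEM/xor.ALU ; dual
t=3 i4:sub.ALU ; WAW r3
t=4 i5&i6:add.ALU/mulh.MUL ; dual
t=5 i7&i8:mul.MUL/blt.BR ; dual
t=6 i9:xor.ALU ; RAW r5
t=7 i10:and.ALU ; tail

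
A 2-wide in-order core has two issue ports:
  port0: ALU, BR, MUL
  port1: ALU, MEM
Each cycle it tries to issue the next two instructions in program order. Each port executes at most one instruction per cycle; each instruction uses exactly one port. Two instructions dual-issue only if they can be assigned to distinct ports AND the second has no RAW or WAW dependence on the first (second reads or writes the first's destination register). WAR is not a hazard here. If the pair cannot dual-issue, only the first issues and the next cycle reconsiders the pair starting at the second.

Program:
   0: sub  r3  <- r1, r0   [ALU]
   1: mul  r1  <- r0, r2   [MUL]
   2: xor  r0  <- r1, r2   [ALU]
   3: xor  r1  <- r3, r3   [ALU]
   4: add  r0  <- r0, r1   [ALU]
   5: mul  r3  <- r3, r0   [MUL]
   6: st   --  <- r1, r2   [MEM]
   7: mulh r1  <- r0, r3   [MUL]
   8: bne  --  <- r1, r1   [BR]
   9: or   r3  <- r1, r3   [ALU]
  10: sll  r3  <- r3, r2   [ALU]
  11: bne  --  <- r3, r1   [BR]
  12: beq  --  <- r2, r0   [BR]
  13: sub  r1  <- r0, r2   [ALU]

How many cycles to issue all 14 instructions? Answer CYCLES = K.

CYCLES = 9

c0: i0,i1 sub/mul  pair
c1: i2,i3 xor/xor  pair
c2: i4 add  RAW r0
c3: i5,i6 mul/st  pair
c4: i7 mulh  no-port MUL/BR
c5: i8,i9 bne/or  pair
c6: i10 sll  RAW r3
c7: i11 bne  no-port BR/BR
c8: i12,i13 beq/sub  pair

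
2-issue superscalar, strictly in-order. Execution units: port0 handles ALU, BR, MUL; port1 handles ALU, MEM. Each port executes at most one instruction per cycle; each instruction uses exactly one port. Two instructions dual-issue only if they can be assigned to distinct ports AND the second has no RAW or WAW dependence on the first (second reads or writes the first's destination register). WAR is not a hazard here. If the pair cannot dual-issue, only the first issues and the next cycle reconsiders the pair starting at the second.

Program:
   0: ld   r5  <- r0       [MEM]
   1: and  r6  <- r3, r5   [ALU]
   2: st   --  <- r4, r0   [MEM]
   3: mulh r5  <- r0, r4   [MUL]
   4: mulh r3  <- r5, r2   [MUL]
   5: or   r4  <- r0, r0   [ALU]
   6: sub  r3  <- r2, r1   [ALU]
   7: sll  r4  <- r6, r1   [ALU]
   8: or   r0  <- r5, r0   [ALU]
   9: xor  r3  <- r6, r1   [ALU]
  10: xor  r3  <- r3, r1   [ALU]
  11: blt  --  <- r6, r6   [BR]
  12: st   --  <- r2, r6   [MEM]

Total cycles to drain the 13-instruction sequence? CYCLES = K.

0. ld.MEM @i0  | RAW r5
1. and.ALU+st.MEM @i1+i2  | dual
2. mulh.MUL @i3  | no-port MUL/MUL
3. mulh.MUL+or.ALU @i4+i5  | dual
4. sub.ALU+sll.ALU @i6+i7  | dual
5. or.ALU+xor.ALU @i8+i9  | dual
6. xor.ALU+blt.BR @i10+i11  | dual
7. st.MEM @i12  | tail

CYCLES = 8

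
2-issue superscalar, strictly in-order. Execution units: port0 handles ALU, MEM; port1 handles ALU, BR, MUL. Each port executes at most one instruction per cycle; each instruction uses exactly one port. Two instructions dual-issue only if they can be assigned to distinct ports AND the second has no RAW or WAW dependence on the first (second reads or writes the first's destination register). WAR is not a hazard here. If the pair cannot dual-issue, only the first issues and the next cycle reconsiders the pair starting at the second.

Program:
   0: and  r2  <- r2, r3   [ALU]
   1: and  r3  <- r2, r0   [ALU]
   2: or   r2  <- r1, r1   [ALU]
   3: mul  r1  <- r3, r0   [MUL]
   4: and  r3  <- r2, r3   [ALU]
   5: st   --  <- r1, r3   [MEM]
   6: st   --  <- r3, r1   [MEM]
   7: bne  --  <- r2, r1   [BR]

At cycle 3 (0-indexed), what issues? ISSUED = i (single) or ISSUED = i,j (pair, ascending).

0. and @i0  | RAW r2
1. and/or @i1&i2  | dual
2. mul/and @i3&i4  | dual
3. st @i5  | no-port MEM/MEM
4. st/bne @i6&i7  | dual

ISSUED = 5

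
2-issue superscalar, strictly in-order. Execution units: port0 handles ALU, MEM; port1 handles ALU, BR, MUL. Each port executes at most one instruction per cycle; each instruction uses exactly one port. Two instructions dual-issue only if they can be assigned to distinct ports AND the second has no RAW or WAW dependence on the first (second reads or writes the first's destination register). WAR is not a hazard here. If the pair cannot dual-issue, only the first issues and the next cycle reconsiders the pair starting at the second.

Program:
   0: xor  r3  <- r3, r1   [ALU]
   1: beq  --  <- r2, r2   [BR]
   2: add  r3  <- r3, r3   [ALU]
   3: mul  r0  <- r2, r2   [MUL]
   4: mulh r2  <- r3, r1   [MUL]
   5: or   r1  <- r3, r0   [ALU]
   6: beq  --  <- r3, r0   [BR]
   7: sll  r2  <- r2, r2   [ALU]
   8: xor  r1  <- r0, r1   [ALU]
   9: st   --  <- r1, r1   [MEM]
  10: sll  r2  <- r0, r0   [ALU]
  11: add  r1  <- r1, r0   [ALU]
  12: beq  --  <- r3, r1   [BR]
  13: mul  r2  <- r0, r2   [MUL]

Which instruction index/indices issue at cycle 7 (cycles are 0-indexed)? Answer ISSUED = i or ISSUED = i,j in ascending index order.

ISSUED = 12

[0] i0/i1  xor beq  -- pair
[1] i2/i3  add mul  -- pair
[2] i4/i5  mulh or  -- pair
[3] i6/i7  beq sll  -- pair
[4] i8  xor  -- RAW r1
[5] i9/i10  st sll  -- pair
[6] i11  add  -- RAW r1
[7] i12  beq  -- no-port BR/MUL
[8] i13  mul  -- tail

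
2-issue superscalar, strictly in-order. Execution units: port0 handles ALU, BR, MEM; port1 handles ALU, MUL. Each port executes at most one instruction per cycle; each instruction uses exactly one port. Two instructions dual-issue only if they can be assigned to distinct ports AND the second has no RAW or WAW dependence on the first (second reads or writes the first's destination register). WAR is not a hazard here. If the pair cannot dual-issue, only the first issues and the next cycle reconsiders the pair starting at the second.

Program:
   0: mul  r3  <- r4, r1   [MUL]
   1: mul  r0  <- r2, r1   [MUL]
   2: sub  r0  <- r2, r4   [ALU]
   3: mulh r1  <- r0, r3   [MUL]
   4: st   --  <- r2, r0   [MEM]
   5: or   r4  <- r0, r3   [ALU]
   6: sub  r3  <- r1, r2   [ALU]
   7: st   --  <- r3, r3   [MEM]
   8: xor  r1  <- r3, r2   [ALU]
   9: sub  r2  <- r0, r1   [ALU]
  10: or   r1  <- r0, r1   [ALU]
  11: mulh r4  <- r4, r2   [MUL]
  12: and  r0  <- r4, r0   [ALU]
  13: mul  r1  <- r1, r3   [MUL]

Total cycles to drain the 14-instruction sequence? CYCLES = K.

0. mul @i0  | no-port MUL/MUL
1. mul @i1  | WAW r0
2. sub @i2  | RAW r0
3. mulh/st @i3,i4  | pair
4. or/sub @i5,i6  | pair
5. st/xor @i7,i8  | pair
6. sub/or @i9,i10  | pair
7. mulh @i11  | RAW r4
8. and/mul @i12,i13  | pair

CYCLES = 9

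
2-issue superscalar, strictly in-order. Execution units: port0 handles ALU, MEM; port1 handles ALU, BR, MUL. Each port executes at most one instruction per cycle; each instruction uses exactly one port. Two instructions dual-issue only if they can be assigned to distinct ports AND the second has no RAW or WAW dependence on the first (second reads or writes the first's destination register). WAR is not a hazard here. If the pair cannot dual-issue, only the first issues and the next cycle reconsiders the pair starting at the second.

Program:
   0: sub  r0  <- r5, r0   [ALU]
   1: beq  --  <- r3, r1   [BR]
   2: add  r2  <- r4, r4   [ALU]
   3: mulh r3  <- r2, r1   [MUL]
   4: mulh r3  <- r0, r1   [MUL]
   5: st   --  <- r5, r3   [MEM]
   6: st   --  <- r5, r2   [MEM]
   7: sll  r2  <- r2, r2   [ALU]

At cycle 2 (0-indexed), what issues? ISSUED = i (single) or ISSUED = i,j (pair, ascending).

  cy0 -> i0/i1 (sub.ALU+beq.BR) dual
  cy1 -> i2 (add.ALU) RAW r2
  cy2 -> i3 (mulh.MUL) no-port MUL/MUL
  cy3 -> i4 (mulh.MUL) RAW r3
  cy4 -> i5 (st.MEM) no-port MEM/MEM
  cy5 -> i6/i7 (st.MEM+sll.ALU) dual

ISSUED = 3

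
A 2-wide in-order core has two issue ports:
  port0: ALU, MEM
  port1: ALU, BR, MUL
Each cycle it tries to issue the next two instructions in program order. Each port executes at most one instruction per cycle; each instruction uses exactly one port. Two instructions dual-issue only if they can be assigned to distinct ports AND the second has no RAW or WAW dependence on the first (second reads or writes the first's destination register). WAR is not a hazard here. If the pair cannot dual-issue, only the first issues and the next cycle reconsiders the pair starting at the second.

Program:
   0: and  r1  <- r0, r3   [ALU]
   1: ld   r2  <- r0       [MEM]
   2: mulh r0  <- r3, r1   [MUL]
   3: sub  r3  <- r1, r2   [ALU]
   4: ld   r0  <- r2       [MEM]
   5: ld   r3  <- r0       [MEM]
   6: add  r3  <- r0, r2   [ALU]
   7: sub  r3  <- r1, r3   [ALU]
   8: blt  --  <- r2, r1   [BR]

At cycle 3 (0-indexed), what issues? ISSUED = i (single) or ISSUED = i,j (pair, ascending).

[0] i0/i1  and/ld  -- pair
[1] i2/i3  mulh/sub  -- pair
[2] i4  ld  -- no-port MEM/MEM
[3] i5  ld  -- WAW r3
[4] i6  add  -- RAW+WAW r3
[5] i7/i8  sub/blt  -- pair

ISSUED = 5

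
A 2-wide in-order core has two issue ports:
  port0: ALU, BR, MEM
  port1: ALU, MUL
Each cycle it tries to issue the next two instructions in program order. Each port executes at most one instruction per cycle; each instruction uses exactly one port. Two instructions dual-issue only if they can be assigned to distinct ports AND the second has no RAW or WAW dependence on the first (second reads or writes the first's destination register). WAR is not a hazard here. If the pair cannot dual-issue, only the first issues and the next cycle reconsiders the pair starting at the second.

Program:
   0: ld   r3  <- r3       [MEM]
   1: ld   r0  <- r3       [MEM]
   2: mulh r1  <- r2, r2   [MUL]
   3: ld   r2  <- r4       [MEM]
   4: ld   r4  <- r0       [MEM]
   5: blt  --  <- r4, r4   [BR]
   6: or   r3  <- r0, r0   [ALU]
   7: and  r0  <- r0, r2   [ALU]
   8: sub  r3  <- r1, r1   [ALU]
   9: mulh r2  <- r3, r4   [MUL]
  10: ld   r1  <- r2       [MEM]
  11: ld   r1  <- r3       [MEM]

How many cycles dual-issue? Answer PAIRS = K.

PAIRS = 3

[0] i0  ld.MEM  -- no-port MEM/MEM
[1] i1+i2  ld.MEM+mulh.MUL  -- 2-wide
[2] i3  ld.MEM  -- no-port MEM/MEM
[3] i4  ld.MEM  -- no-port MEM/BR
[4] i5+i6  blt.BR+or.ALU  -- 2-wide
[5] i7+i8  and.ALU+sub.ALU  -- 2-wide
[6] i9  mulh.MUL  -- RAW r2
[7] i10  ld.MEM  -- no-port MEM/MEM
[8] i11  ld.MEM  -- tail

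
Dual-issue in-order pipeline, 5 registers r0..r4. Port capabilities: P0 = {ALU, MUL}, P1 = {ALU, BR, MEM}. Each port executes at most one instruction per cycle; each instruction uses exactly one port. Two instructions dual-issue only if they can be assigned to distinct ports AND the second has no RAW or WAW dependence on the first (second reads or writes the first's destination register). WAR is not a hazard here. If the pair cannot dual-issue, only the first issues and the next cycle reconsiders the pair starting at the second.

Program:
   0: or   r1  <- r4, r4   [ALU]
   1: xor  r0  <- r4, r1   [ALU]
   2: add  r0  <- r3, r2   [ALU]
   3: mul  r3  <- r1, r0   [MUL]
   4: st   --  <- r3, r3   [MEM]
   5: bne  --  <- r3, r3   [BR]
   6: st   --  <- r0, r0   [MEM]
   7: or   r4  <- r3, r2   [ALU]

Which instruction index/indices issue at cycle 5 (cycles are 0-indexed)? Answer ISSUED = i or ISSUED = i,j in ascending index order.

ISSUED = 5

[0] i0  or  -- RAW r1
[1] i1  xor  -- WAW r0
[2] i2  add  -- RAW r0
[3] i3  mul  -- RAW r3
[4] i4  st  -- no-port MEM/BR
[5] i5  bne  -- no-port BR/MEM
[6] i6,i7  st;or  -- pair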